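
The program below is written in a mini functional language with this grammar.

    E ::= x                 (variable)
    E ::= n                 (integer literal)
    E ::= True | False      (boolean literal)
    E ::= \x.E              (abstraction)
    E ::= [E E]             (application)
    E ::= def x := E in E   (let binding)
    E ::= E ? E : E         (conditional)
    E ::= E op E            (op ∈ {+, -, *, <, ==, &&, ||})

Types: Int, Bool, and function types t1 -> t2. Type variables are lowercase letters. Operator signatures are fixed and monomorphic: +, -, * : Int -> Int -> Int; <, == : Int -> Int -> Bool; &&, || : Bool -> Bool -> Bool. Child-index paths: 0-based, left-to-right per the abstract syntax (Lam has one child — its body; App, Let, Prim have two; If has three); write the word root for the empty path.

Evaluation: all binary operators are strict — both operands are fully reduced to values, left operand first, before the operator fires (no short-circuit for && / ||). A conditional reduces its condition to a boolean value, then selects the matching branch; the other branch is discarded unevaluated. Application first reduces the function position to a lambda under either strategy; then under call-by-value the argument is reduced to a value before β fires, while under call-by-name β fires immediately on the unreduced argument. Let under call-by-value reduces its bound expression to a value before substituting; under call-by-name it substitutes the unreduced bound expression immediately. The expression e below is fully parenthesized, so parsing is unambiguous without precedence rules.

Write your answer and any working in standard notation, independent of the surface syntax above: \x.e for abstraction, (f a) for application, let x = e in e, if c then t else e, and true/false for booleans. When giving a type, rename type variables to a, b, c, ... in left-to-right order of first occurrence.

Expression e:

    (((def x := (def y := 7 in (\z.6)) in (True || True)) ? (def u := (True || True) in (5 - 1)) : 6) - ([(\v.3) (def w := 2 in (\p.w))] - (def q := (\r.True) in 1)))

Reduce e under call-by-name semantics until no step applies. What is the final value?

Derivation:
step 0: ((if (let x = (let y = 7 in (\z.6)) in (true || true)) then (let u = (true || true) in (5 - 1)) else 6) - (((\v.3) (let w = 2 in (\p.w))) - (let q = (\r.true) in 1)))
step 1: [let@0.0] ((if (true || true) then (let u = (true || true) in (5 - 1)) else 6) - (((\v.3) (let w = 2 in (\p.w))) - (let q = (\r.true) in 1)))
step 2: [delta@0.0] ((if true then (let u = (true || true) in (5 - 1)) else 6) - (((\v.3) (let w = 2 in (\p.w))) - (let q = (\r.true) in 1)))
step 3: [if@0] ((let u = (true || true) in (5 - 1)) - (((\v.3) (let w = 2 in (\p.w))) - (let q = (\r.true) in 1)))
step 4: [let@0] ((5 - 1) - (((\v.3) (let w = 2 in (\p.w))) - (let q = (\r.true) in 1)))
step 5: [delta@0] (4 - (((\v.3) (let w = 2 in (\p.w))) - (let q = (\r.true) in 1)))
step 6: [beta@1.0] (4 - (3 - (let q = (\r.true) in 1)))
step 7: [let@1.1] (4 - (3 - 1))
step 8: [delta@1] (4 - 2)
step 9: [delta@root] 2

Answer: 2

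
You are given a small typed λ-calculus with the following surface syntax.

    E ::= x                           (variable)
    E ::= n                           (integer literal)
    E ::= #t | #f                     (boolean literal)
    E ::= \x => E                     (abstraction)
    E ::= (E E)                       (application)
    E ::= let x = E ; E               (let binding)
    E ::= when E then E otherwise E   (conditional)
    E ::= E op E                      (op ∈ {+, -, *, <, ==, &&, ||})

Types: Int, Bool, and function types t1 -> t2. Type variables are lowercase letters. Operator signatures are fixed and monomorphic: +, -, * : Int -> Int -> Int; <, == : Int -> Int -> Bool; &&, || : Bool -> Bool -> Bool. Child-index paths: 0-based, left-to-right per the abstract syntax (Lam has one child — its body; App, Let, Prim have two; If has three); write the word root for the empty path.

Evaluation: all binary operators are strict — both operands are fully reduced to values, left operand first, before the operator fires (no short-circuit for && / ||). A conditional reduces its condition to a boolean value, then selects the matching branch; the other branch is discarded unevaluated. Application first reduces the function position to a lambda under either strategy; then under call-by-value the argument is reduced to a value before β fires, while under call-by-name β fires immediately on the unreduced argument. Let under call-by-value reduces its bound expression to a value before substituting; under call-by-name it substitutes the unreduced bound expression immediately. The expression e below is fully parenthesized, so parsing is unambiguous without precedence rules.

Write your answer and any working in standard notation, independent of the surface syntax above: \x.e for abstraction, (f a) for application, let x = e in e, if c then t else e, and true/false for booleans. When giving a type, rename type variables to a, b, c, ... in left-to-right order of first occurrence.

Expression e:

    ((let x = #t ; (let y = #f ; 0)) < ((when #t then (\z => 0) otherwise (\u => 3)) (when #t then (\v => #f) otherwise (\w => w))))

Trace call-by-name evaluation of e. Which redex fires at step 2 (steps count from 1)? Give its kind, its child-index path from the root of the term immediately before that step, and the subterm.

Answer: let at 0 : (let y = false in 0)

Working:
step 0: ((let x = true in (let y = false in 0)) < ((if true then (\z.0) else (\u.3)) (if true then (\v.false) else (\w.w))))
step 1: [let@0] ((let y = false in 0) < ((if true then (\z.0) else (\u.3)) (if true then (\v.false) else (\w.w))))
step 2: [let@0] (0 < ((if true then (\z.0) else (\u.3)) (if true then (\v.false) else (\w.w))))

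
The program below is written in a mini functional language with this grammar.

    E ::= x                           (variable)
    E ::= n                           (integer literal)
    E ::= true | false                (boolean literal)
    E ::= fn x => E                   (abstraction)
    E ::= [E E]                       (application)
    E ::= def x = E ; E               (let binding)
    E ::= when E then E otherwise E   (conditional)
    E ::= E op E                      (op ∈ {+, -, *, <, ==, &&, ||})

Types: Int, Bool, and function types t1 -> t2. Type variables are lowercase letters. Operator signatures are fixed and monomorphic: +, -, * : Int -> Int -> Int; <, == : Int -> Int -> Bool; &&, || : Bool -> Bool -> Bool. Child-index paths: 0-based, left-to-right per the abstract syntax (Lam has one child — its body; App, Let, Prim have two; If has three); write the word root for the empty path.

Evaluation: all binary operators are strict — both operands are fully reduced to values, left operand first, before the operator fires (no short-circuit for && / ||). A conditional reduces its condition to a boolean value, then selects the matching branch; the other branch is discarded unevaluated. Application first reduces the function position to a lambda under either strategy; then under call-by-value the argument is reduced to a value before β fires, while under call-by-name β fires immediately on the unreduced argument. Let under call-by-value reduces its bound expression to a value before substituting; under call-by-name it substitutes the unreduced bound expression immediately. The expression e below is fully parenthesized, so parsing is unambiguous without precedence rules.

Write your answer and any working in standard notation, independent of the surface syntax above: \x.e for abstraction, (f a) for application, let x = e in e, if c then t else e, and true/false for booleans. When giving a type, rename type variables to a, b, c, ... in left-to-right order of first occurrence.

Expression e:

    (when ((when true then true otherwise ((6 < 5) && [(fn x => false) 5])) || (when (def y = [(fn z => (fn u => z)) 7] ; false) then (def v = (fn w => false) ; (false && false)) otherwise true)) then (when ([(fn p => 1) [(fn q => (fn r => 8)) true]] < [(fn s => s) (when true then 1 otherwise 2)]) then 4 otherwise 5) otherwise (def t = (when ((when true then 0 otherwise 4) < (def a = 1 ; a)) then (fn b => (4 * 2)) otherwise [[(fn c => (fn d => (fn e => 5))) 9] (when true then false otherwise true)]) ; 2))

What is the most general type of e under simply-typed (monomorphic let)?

Answer: Int

Working:
  unify Bool ~ Bool
  unify Int ~ Int
  unify Int ~ Int
  unify Bool ~ Bool
\x._ : a -> Bool
  unify a -> Bool ~ Int -> b
  unify a ~ Int
  unify Bool ~ b
_ _ : Bool
  unify Bool ~ Bool
  unify Bool ~ Bool
  unify Bool ~ Bool
z : c
\u._ : d -> c
\z._ : c -> d -> c
  unify c -> d -> c ~ Int -> e
  unify c ~ Int
  unify d -> Int ~ e
_ _ : d -> Int
let y : d -> Int
  unify Bool ~ Bool
\w._ : f -> Bool
let v : f -> Bool
  unify Bool ~ Bool
  unify Bool ~ Bool
  unify Bool ~ Bool
  unify Bool ~ Bool
  unify Bool ~ Bool
\p._ : g -> Int
\r._ : i -> Int
\q._ : h -> i -> Int
  unify h -> i -> Int ~ Bool -> j
  unify h ~ Bool
  unify i -> Int ~ j
_ _ : i -> Int
  unify g -> Int ~ (i -> Int) -> k
  unify g ~ i -> Int
  unify Int ~ k
_ _ : Int
  unify Int ~ Int
s : l
\s._ : l -> l
  unify Bool ~ Bool
  unify Int ~ Int
  unify l -> l ~ Int -> m
  unify l ~ Int
  unify Int ~ m
_ _ : Int
  unify Int ~ Int
  unify Bool ~ Bool
  unify Int ~ Int
  unify Bool ~ Bool
  unify Int ~ Int
  unify Int ~ Int
let a : Int
a : Int
  unify Int ~ Int
  unify Bool ~ Bool
  unify Int ~ Int
  unify Int ~ Int
\b._ : n -> Int
\e._ : q -> Int
\d._ : p -> q -> Int
\c._ : o -> p -> q -> Int
  unify o -> p -> q -> Int ~ Int -> r
  unify o ~ Int
  unify p -> q -> Int ~ r
_ _ : p -> q -> Int
  unify Bool ~ Bool
  unify Bool ~ Bool
  unify p -> q -> Int ~ Bool -> s
  unify p ~ Bool
  unify q -> Int ~ s
_ _ : q -> Int
  unify n -> Int ~ q -> Int
  unify n ~ q
  unify Int ~ Int
let t : q -> Int
  unify Int ~ Int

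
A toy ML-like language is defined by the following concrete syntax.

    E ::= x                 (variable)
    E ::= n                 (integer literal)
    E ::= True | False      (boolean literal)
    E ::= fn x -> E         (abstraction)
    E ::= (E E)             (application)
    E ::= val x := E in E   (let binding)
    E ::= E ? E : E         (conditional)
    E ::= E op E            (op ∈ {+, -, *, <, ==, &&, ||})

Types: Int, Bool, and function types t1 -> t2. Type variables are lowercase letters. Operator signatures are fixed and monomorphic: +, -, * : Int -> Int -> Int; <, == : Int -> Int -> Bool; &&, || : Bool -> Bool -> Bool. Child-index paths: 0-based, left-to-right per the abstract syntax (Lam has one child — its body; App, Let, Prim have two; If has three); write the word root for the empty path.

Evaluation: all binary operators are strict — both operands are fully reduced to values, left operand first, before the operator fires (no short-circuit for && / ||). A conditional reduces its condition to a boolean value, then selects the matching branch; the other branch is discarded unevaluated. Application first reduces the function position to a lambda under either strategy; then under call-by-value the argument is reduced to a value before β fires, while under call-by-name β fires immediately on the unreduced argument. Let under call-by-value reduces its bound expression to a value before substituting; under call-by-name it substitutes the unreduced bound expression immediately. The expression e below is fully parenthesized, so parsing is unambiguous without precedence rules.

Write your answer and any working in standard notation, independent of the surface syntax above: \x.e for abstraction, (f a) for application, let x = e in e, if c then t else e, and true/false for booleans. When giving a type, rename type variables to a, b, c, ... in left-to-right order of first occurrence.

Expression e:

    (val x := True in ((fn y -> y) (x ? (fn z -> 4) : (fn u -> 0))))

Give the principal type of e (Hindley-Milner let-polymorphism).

Derivation:
let x : Bool
y : a
\y._ : a -> a
x : Bool
  unify Bool ~ Bool
\z._ : b -> Int
\u._ : c -> Int
  unify b -> Int ~ c -> Int
  unify b ~ c
  unify Int ~ Int
  unify a -> a ~ (c -> Int) -> d
  unify a ~ c -> Int
  unify c -> Int ~ d
_ _ : c -> Int

Answer: a -> Int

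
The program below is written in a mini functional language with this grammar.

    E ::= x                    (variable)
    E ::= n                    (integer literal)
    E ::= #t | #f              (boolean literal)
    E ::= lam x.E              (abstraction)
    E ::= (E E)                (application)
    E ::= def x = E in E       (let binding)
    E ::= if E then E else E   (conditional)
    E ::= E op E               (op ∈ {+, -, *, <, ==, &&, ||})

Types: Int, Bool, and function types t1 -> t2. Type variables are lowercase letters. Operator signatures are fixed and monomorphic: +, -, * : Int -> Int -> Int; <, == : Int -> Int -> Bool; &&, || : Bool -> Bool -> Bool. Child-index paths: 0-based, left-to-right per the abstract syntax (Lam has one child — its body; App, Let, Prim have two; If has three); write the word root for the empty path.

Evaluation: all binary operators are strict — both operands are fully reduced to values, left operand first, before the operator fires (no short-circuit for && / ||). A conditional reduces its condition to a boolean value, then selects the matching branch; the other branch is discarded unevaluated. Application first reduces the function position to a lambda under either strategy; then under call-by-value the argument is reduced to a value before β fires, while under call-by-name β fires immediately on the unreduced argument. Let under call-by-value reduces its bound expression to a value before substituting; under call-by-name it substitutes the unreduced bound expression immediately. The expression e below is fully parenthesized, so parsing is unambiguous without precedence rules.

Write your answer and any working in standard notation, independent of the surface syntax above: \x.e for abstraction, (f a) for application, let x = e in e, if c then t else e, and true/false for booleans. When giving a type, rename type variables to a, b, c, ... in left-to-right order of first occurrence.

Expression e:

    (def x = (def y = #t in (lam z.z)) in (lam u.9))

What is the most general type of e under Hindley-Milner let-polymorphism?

Derivation:
let y : Bool
z : a
\z._ : a -> a
let x : forall. a -> a
\u._ : b -> Int

Answer: a -> Int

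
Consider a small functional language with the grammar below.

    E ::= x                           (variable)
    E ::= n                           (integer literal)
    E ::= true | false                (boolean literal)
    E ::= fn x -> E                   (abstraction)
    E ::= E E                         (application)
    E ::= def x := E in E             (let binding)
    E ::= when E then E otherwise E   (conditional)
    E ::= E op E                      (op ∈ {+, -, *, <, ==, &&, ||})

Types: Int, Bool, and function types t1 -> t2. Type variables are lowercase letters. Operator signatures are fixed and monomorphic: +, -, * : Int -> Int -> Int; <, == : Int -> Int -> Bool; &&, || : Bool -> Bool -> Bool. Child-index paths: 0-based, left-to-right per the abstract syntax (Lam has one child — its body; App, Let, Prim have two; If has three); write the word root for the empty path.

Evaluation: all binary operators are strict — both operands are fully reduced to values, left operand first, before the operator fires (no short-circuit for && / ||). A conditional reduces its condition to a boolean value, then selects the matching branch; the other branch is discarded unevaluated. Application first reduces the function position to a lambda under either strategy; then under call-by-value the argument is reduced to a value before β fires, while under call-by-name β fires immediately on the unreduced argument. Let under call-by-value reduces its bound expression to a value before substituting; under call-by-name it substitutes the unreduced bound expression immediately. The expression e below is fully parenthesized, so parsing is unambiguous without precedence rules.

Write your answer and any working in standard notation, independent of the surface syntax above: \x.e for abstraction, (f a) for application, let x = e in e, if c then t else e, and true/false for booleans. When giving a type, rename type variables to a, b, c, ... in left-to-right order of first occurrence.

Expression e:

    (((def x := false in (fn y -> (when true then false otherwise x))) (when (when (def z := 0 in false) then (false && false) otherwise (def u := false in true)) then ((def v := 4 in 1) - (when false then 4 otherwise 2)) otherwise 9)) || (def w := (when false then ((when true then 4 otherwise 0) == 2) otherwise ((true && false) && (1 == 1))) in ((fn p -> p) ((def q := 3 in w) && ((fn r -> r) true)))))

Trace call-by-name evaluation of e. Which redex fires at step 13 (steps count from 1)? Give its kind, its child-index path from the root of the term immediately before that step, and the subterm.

Answer: delta at root : (false || false)

Working:
step 0: (((let x = false in (\y.(if true then false else x))) (if (if (let z = 0 in false) then (false && false) else (let u = false in true)) then ((let v = 4 in 1) - (if false then 4 else 2)) else 9)) || (let w = (if false then ((if true then 4 else 0) == 2) else ((true && false) && (1 == 1))) in ((\p.p) ((let q = 3 in w) && ((\r.r) true)))))
step 1: [let@0.0] (((\y.(if true then false else false)) (if (if (let z = 0 in false) then (false && false) else (let u = false in true)) then ((let v = 4 in 1) - (if false then 4 else 2)) else 9)) || (let w = (if false then ((if true then 4 else 0) == 2) else ((true && false) && (1 == 1))) in ((\p.p) ((let q = 3 in w) && ((\r.r) true)))))
step 2: [beta@0] ((if true then false else false) || (let w = (if false then ((if true then 4 else 0) == 2) else ((true && false) && (1 == 1))) in ((\p.p) ((let q = 3 in w) && ((\r.r) true)))))
step 3: [if@0] (false || (let w = (if false then ((if true then 4 else 0) == 2) else ((true && false) && (1 == 1))) in ((\p.p) ((let q = 3 in w) && ((\r.r) true)))))
step 4: [let@1] (false || ((\p.p) ((let q = 3 in (if false then ((if true then 4 else 0) == 2) else ((true && false) && (1 == 1)))) && ((\r.r) true))))
step 5: [beta@1] (false || ((let q = 3 in (if false then ((if true then 4 else 0) == 2) else ((true && false) && (1 == 1)))) && ((\r.r) true)))
step 6: [let@1.0] (false || ((if false then ((if true then 4 else 0) == 2) else ((true && false) && (1 == 1))) && ((\r.r) true)))
step 7: [if@1.0] (false || (((true && false) && (1 == 1)) && ((\r.r) true)))
step 8: [delta@1.0.0] (false || ((false && (1 == 1)) && ((\r.r) true)))
step 9: [delta@1.0.1] (false || ((false && true) && ((\r.r) true)))
step 10: [delta@1.0] (false || (false && ((\r.r) true)))
step 11: [beta@1.1] (false || (false && true))
step 12: [delta@1] (false || false)
step 13: [delta@root] false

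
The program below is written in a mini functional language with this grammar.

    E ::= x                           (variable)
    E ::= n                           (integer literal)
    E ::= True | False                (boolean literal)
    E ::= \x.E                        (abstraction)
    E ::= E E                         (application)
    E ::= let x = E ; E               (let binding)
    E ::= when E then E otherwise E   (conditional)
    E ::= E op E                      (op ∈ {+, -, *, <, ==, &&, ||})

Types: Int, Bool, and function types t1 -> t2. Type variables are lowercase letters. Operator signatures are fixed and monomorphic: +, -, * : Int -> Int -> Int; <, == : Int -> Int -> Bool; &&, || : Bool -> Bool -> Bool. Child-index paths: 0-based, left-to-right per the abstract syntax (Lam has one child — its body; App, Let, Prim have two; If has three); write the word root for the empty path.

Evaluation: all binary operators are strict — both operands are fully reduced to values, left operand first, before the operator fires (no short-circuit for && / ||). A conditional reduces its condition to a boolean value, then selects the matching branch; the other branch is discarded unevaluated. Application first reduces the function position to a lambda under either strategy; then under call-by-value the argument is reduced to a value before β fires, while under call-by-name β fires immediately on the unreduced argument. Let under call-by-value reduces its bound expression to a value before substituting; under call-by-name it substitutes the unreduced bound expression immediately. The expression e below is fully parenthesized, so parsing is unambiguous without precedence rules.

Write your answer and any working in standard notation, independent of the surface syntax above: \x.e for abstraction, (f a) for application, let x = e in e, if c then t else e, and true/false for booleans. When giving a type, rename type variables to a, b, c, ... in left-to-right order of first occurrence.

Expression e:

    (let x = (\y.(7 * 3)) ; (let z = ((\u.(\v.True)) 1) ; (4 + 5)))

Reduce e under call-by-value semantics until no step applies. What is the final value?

Trace:
step 0: (let x = (\y.(7 * 3)) in (let z = ((\u.(\v.true)) 1) in (4 + 5)))
step 1: [let@root] (let z = ((\u.(\v.true)) 1) in (4 + 5))
step 2: [beta@0] (let z = (\v.true) in (4 + 5))
step 3: [let@root] (4 + 5)
step 4: [delta@root] 9

Answer: 9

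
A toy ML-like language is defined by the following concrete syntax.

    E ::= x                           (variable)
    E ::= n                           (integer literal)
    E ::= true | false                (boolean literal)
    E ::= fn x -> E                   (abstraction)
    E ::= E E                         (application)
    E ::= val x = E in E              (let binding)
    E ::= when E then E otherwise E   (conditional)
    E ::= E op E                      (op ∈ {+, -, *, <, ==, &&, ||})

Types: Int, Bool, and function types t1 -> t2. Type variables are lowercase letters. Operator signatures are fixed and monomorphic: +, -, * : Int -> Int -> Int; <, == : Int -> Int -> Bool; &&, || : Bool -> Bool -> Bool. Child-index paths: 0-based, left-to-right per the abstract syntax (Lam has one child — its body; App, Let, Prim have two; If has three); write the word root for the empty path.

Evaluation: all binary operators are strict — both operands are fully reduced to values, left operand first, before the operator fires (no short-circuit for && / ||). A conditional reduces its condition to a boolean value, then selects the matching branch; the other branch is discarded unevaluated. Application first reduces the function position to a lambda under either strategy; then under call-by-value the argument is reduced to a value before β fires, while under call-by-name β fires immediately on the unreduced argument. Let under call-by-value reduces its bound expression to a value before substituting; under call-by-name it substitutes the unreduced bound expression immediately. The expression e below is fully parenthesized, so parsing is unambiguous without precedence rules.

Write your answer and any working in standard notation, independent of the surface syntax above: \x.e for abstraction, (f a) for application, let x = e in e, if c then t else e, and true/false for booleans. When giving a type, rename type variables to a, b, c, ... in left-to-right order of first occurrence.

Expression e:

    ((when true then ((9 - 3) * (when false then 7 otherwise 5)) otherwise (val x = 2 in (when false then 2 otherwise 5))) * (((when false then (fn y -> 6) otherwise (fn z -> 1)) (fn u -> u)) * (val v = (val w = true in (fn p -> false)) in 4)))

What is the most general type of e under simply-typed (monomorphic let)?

Derivation:
  unify Bool ~ Bool
  unify Int ~ Int
  unify Int ~ Int
  unify Int ~ Int
  unify Bool ~ Bool
  unify Int ~ Int
  unify Int ~ Int
let x : Int
  unify Bool ~ Bool
  unify Int ~ Int
  unify Int ~ Int
  unify Int ~ Int
  unify Bool ~ Bool
\y._ : a -> Int
\z._ : b -> Int
  unify a -> Int ~ b -> Int
  unify a ~ b
  unify Int ~ Int
u : c
\u._ : c -> c
  unify b -> Int ~ (c -> c) -> d
  unify b ~ c -> c
  unify Int ~ d
_ _ : Int
  unify Int ~ Int
let w : Bool
\p._ : e -> Bool
let v : e -> Bool
  unify Int ~ Int
  unify Int ~ Int

Answer: Int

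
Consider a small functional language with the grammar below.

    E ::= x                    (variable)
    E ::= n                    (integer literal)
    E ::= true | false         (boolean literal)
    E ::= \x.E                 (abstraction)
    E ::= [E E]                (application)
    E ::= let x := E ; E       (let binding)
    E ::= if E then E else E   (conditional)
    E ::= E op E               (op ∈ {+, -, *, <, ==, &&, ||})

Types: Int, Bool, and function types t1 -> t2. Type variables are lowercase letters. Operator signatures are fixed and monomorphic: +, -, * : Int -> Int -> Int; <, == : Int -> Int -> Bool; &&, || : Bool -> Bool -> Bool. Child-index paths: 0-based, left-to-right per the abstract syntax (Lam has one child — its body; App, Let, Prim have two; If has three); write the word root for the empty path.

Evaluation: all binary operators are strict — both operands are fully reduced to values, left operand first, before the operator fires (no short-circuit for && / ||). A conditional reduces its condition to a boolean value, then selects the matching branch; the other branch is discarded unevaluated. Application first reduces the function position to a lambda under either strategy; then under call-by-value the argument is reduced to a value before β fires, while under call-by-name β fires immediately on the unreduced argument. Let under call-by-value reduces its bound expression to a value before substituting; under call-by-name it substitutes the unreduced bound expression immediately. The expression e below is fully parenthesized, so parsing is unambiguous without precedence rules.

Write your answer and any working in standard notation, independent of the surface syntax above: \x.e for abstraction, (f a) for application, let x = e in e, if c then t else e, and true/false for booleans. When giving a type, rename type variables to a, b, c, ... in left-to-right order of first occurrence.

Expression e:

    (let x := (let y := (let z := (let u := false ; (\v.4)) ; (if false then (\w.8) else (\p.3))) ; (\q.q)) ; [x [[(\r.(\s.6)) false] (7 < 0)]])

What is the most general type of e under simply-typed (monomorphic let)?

Answer: Int

Derivation:
let u : Bool
\v._ : a -> Int
let z : a -> Int
  unify Bool ~ Bool
\w._ : b -> Int
\p._ : c -> Int
  unify b -> Int ~ c -> Int
  unify b ~ c
  unify Int ~ Int
let y : c -> Int
q : d
\q._ : d -> d
let x : d -> d
x : d -> d
\s._ : f -> Int
\r._ : e -> f -> Int
  unify e -> f -> Int ~ Bool -> g
  unify e ~ Bool
  unify f -> Int ~ g
_ _ : f -> Int
  unify Int ~ Int
  unify Int ~ Int
  unify f -> Int ~ Bool -> h
  unify f ~ Bool
  unify Int ~ h
_ _ : Int
  unify d -> d ~ Int -> i
  unify d ~ Int
  unify Int ~ i
_ _ : Int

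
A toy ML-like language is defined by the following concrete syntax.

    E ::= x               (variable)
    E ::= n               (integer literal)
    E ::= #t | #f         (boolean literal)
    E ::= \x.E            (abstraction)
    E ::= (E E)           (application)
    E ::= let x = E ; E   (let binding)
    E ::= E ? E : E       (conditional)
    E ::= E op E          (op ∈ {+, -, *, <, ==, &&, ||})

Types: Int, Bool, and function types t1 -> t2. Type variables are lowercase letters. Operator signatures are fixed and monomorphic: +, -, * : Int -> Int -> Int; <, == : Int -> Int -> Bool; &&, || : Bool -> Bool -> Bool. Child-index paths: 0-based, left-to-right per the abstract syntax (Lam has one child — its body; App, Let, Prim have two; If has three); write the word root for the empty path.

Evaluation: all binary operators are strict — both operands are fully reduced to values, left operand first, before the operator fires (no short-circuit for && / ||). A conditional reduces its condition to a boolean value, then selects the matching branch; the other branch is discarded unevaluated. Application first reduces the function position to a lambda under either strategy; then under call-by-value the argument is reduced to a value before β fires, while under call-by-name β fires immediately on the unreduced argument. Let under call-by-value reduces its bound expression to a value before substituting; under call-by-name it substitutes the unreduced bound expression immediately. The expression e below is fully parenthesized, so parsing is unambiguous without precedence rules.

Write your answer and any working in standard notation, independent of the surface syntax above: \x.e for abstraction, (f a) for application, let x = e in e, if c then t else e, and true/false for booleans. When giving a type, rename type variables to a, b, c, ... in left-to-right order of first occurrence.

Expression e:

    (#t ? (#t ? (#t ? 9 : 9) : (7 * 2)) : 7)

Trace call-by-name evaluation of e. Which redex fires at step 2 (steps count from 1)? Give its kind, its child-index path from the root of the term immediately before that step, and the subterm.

Working:
step 0: (if true then (if true then (if true then 9 else 9) else (7 * 2)) else 7)
step 1: [if@root] (if true then (if true then 9 else 9) else (7 * 2))
step 2: [if@root] (if true then 9 else 9)

Answer: if at root : (if true then (if true then 9 else 9) else (7 * 2))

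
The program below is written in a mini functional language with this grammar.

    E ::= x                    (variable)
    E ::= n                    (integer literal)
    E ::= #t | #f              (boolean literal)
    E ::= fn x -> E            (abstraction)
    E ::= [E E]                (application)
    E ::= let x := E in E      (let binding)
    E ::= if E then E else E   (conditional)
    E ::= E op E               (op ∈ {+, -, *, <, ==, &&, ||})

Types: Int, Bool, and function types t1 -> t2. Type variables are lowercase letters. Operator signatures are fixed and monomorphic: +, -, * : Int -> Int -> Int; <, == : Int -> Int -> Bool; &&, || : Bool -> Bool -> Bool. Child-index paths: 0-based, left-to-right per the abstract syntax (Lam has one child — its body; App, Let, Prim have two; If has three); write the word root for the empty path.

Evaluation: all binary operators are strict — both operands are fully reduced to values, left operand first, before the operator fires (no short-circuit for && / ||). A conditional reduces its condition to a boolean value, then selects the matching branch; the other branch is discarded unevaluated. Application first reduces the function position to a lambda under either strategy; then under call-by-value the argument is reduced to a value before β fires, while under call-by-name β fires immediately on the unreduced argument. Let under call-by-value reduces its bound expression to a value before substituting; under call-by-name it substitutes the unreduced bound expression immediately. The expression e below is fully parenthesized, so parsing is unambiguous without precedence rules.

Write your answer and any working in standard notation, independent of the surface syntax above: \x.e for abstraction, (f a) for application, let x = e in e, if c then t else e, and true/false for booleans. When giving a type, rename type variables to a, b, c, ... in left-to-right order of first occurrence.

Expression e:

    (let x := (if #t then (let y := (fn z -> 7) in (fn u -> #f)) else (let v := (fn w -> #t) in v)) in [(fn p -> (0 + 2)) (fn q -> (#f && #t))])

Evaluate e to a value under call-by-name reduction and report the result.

Answer: 2

Working:
step 0: (let x = (if true then (let y = (\z.7) in (\u.false)) else (let v = (\w.true) in v)) in ((\p.(0 + 2)) (\q.(false && true))))
step 1: [let@root] ((\p.(0 + 2)) (\q.(false && true)))
step 2: [beta@root] (0 + 2)
step 3: [delta@root] 2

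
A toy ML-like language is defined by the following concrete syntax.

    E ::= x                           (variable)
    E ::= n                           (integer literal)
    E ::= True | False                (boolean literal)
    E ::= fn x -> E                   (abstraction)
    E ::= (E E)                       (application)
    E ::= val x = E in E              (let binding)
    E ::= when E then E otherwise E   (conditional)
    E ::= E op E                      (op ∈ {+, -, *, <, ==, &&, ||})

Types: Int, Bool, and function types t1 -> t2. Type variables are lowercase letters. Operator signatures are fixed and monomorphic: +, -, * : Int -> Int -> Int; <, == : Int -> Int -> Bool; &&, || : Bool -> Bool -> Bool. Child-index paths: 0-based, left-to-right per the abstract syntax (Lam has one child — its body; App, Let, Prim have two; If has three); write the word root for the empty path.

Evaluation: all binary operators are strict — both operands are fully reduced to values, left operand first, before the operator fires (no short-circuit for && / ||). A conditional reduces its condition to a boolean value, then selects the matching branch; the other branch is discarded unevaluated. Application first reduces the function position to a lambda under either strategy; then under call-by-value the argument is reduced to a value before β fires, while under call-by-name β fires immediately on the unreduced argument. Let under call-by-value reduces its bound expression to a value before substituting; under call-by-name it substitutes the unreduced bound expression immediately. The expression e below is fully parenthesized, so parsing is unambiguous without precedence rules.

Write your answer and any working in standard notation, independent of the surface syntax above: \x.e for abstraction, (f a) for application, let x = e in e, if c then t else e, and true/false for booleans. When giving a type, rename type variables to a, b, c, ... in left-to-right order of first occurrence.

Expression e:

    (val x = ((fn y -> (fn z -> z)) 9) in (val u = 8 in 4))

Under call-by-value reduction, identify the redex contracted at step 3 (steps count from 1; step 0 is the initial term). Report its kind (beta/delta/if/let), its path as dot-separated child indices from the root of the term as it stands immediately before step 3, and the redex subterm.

Derivation:
step 0: (let x = ((\y.(\z.z)) 9) in (let u = 8 in 4))
step 1: [beta@0] (let x = (\z.z) in (let u = 8 in 4))
step 2: [let@root] (let u = 8 in 4)
step 3: [let@root] 4

Answer: let at root : (let u = 8 in 4)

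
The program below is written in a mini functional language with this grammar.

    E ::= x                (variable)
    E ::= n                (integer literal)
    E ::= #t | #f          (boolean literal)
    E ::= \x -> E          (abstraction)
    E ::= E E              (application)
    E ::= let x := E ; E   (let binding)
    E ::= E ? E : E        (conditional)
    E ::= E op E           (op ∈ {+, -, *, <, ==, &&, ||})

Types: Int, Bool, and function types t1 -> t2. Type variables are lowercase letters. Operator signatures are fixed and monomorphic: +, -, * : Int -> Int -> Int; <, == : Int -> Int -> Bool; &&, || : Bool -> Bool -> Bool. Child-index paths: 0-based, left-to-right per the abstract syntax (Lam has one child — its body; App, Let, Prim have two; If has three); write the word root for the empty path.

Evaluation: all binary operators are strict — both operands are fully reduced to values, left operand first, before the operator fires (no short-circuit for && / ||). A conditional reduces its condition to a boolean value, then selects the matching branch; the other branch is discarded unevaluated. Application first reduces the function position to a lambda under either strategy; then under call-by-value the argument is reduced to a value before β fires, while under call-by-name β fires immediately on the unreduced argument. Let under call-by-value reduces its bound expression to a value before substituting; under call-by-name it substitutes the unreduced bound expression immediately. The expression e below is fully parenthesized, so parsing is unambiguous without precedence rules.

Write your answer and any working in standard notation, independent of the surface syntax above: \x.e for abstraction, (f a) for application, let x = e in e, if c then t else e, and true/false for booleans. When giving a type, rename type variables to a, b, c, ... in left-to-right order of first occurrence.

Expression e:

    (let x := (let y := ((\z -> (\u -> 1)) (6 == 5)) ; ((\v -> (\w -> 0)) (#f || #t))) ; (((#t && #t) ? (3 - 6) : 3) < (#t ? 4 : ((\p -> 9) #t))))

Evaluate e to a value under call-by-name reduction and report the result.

Answer: true

Trace:
step 0: (let x = (let y = ((\z.(\u.1)) (6 == 5)) in ((\v.(\w.0)) (false || true))) in ((if (true && true) then (3 - 6) else 3) < (if true then 4 else ((\p.9) true))))
step 1: [let@root] ((if (true && true) then (3 - 6) else 3) < (if true then 4 else ((\p.9) true)))
step 2: [delta@0.0] ((if true then (3 - 6) else 3) < (if true then 4 else ((\p.9) true)))
step 3: [if@0] ((3 - 6) < (if true then 4 else ((\p.9) true)))
step 4: [delta@0] (-3 < (if true then 4 else ((\p.9) true)))
step 5: [if@1] (-3 < 4)
step 6: [delta@root] true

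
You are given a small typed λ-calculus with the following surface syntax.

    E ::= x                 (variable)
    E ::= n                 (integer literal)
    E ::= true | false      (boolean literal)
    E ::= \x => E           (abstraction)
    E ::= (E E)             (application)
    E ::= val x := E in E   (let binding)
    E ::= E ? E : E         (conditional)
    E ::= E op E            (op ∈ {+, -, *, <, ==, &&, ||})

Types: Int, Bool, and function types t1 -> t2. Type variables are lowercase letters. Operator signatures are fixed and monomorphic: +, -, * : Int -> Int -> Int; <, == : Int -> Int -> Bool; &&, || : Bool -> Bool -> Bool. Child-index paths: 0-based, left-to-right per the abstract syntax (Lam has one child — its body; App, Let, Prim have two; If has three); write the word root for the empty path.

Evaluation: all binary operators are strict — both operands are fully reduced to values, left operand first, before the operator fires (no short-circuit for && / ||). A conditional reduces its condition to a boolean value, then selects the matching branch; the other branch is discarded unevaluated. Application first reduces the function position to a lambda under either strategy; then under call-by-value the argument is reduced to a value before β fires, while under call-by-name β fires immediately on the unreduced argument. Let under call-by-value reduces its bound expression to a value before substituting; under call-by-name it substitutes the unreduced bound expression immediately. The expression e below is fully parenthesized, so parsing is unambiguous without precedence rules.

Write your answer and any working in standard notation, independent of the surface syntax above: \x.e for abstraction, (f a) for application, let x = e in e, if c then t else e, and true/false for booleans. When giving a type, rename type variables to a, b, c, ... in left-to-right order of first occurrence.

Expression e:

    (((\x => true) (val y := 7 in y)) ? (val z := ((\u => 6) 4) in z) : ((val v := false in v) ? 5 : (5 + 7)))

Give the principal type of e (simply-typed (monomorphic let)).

Derivation:
\x._ : a -> Bool
let y : Int
y : Int
  unify a -> Bool ~ Int -> b
  unify a ~ Int
  unify Bool ~ b
_ _ : Bool
  unify Bool ~ Bool
\u._ : c -> Int
  unify c -> Int ~ Int -> d
  unify c ~ Int
  unify Int ~ d
_ _ : Int
let z : Int
z : Int
let v : Bool
v : Bool
  unify Bool ~ Bool
  unify Int ~ Int
  unify Int ~ Int
  unify Int ~ Int
  unify Int ~ Int

Answer: Int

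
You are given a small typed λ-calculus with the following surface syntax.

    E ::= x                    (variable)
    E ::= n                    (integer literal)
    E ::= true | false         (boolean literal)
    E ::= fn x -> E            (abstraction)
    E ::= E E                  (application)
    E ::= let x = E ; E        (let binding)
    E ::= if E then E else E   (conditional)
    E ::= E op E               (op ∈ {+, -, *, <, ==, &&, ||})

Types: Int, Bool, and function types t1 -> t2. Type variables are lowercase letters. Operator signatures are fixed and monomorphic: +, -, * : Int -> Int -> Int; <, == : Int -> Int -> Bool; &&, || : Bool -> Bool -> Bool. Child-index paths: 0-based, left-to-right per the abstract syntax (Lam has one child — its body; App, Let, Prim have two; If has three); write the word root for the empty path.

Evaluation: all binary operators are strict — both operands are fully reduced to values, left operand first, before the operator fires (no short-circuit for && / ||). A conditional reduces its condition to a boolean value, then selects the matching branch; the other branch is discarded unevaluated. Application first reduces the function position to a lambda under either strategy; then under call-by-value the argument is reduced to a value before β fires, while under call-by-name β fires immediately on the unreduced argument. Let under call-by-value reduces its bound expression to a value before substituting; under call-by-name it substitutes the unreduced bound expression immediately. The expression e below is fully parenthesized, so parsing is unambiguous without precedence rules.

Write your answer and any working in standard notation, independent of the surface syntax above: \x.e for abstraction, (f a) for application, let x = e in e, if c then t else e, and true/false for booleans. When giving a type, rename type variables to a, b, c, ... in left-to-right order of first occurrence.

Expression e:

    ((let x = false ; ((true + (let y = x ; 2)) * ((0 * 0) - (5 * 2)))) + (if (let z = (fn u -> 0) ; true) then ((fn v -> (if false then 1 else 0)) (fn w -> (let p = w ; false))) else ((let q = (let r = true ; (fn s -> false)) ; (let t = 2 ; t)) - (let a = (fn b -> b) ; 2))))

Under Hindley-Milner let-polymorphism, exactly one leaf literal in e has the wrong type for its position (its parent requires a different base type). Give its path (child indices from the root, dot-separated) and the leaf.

Answer: 0.1.0.0 : true

Working:
let x : Bool
  unify Bool ~ Int
  FAIL: mismatch Bool ~ Int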